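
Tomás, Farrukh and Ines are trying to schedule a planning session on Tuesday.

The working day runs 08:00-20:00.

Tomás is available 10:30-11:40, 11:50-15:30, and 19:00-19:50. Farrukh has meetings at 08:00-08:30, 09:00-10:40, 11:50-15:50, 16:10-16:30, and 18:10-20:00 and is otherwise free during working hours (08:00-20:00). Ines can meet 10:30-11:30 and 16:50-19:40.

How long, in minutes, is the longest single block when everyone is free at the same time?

50 minutes

Farrukh free within 08:00–20:00: 08:30–09:00, 10:40–11:50, 15:50–16:10, 16:30–18:10.
Tomás ∩ Farrukh: 10:40–11:40.
Tomás ∩ Farrukh ∩ Ines: 10:40–11:30.
Single common window of 50 minutes.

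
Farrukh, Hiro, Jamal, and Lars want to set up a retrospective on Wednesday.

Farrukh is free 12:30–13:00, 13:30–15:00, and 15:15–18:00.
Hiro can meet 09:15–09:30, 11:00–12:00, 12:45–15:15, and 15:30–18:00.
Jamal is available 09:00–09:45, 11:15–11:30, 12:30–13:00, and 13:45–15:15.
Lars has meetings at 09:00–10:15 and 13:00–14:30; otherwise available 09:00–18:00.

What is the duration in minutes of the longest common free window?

30 minutes

Lars free within 09:00–18:00: 10:15–13:00, 14:30–18:00.
Farrukh ∩ Hiro: 12:45–13:00, 13:30–15:00, 15:30–18:00.
Farrukh ∩ Hiro ∩ Jamal: 12:45–13:00, 13:45–15:00.
Farrukh ∩ Hiro ∩ Jamal ∩ Lars: 12:45–13:00, 14:30–15:00.
Common window lengths: 15, 30 min; longest is 30.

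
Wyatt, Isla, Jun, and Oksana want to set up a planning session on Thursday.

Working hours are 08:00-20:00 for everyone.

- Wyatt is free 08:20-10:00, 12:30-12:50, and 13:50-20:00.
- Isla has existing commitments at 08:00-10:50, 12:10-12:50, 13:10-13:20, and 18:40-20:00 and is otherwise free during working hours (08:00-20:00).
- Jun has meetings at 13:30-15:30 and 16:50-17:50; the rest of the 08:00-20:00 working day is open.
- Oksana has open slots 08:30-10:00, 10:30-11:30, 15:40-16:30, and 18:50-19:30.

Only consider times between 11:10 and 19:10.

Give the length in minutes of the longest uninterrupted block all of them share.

Isla free within 08:00–20:00: 10:50–12:10, 12:50–13:10, 13:20–18:40.
Jun free within 08:00–20:00: 08:00–13:30, 15:30–16:50, 17:50–20:00.
Wyatt ∩ Isla: 13:50–18:40.
Wyatt ∩ Isla ∩ Jun: 15:30–16:50, 17:50–18:40.
Wyatt ∩ Isla ∩ Jun ∩ Oksana: 15:40–16:30.
Restricted to 11:10–19:10: 15:40–16:30.
Single common window of 50 minutes.

50 minutes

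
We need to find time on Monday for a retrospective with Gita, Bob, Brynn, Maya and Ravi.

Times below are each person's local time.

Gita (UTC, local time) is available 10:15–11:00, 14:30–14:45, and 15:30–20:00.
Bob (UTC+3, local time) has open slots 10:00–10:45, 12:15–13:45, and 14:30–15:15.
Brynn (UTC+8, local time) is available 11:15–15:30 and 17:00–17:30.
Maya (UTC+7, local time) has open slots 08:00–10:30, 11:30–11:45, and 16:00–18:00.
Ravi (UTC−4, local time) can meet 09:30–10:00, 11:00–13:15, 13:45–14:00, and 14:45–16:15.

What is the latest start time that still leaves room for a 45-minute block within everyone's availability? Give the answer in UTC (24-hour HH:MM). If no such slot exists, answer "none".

none

Gita → UTC: 10:15–11:00, 14:30–14:45, 15:30–20:00.
Bob → UTC: 07:00–07:45, 09:15–10:45, 11:30–12:15.
Brynn → UTC: 03:15–07:30, 09:00–09:30.
Maya → UTC: 01:00–03:30, 04:30–04:45, 09:00–11:00.
Ravi → UTC: 13:30–14:00, 15:00–17:15, 17:45–18:00, 18:45–20:15.
Gita ∩ Bob: 10:15–10:45.
Gita ∩ Bob ∩ Brynn: (none).
Gita ∩ Bob ∩ Brynn ∩ Maya: (none).
Gita ∩ Bob ∩ Brynn ∩ Maya ∩ Ravi: (none).
Windows ≥ 45 min: (none).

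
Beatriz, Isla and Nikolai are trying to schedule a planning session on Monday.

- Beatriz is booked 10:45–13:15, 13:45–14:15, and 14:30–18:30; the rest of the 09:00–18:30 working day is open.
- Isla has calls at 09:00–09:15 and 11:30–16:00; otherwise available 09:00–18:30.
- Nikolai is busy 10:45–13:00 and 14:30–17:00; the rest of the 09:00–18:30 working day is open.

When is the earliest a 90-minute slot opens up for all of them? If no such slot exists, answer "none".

Beatriz free within 09:00–18:30: 09:00–10:45, 13:15–13:45, 14:15–14:30.
Isla free within 09:00–18:30: 09:15–11:30, 16:00–18:30.
Nikolai free within 09:00–18:30: 09:00–10:45, 13:00–14:30, 17:00–18:30.
Beatriz ∩ Isla: 09:15–10:45.
Beatriz ∩ Isla ∩ Nikolai: 09:15–10:45.
Windows ≥ 90 min: 09:15–10:45.
Earliest such window starts at 09:15.

09:15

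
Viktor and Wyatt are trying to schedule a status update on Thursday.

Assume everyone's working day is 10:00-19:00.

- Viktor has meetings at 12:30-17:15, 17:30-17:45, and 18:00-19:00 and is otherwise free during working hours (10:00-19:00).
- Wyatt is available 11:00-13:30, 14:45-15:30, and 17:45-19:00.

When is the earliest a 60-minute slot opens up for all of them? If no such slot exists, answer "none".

11:00

Viktor free within 10:00–19:00: 10:00–12:30, 17:15–17:30, 17:45–18:00.
Viktor ∩ Wyatt: 11:00–12:30, 17:45–18:00.
Windows ≥ 60 min: 11:00–12:30.
Earliest such window starts at 11:00.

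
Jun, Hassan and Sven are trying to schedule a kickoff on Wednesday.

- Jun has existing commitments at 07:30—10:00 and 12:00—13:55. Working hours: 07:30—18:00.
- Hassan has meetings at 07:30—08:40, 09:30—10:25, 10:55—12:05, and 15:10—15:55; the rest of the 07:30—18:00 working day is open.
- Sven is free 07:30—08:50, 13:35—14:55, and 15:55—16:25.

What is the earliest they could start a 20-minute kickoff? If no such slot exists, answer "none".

13:55

Jun free within 07:30–18:00: 10:00–12:00, 13:55–18:00.
Hassan free within 07:30–18:00: 08:40–09:30, 10:25–10:55, 12:05–15:10, 15:55–18:00.
Jun ∩ Hassan: 10:25–10:55, 13:55–15:10, 15:55–18:00.
Jun ∩ Hassan ∩ Sven: 13:55–14:55, 15:55–16:25.
Windows ≥ 20 min: 13:55–14:55, 15:55–16:25.
Earliest such window starts at 13:55.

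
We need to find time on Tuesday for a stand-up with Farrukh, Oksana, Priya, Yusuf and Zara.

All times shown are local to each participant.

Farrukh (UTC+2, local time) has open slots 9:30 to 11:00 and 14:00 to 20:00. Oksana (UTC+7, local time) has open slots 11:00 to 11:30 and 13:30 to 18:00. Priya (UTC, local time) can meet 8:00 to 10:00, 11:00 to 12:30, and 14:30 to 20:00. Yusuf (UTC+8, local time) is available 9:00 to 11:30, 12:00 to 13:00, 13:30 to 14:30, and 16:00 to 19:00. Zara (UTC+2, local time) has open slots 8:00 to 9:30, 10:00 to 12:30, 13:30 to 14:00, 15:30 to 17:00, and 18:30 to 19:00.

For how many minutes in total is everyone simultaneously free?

60 minutes

Farrukh → UTC: 07:30–09:00, 12:00–18:00.
Oksana → UTC: 04:00–04:30, 06:30–11:00.
Priya → UTC: 08:00–10:00, 11:00–12:30, 14:30–20:00.
Yusuf → UTC: 01:00–03:30, 04:00–05:00, 05:30–06:30, 08:00–11:00.
Zara → UTC: 06:00–07:30, 08:00–10:30, 11:30–12:00, 13:30–15:00, 16:30–17:00.
Farrukh ∩ Oksana: 07:30–09:00.
Farrukh ∩ Oksana ∩ Priya: 08:00–09:00.
Farrukh ∩ Oksana ∩ Priya ∩ Yusuf: 08:00–09:00.
Farrukh ∩ Oksana ∩ Priya ∩ Yusuf ∩ Zara: 08:00–09:00.
Total common minutes: 60.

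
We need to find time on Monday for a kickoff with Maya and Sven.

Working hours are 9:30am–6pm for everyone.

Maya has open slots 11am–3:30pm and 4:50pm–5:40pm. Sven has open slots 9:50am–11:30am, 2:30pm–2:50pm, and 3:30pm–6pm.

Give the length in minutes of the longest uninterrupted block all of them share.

Maya ∩ Sven: 11:00–11:30, 14:30–14:50, 16:50–17:40.
Common window lengths: 30, 20, 50 min; longest is 50.

50 minutes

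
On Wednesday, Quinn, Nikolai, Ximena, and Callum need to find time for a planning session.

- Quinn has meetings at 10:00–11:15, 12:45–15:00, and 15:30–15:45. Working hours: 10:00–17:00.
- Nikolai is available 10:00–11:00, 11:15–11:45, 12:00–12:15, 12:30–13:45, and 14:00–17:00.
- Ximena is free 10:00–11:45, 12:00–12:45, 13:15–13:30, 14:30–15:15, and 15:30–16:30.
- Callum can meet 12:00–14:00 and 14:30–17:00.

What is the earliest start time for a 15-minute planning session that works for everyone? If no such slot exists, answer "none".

Quinn free within 10:00–17:00: 11:15–12:45, 15:00–15:30, 15:45–17:00.
Quinn ∩ Nikolai: 11:15–11:45, 12:00–12:15, 12:30–12:45, 15:00–15:30, 15:45–17:00.
Quinn ∩ Nikolai ∩ Ximena: 11:15–11:45, 12:00–12:15, 12:30–12:45, 15:00–15:15, 15:45–16:30.
Quinn ∩ Nikolai ∩ Ximena ∩ Callum: 12:00–12:15, 12:30–12:45, 15:00–15:15, 15:45–16:30.
Windows ≥ 15 min: 12:00–12:15, 12:30–12:45, 15:00–15:15, 15:45–16:30.
Earliest such window starts at 12:00.

12:00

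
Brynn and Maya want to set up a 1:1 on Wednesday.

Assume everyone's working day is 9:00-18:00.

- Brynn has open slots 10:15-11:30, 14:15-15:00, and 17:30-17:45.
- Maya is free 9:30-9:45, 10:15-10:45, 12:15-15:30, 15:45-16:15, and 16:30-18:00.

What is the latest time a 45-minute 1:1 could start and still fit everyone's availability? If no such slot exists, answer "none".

Brynn ∩ Maya: 10:15–10:45, 14:15–15:00, 17:30–17:45.
Windows ≥ 45 min: 14:15–15:00.
Latest start in the last window 14:15–15:00 is 15:00 − 45 min = 14:15.

14:15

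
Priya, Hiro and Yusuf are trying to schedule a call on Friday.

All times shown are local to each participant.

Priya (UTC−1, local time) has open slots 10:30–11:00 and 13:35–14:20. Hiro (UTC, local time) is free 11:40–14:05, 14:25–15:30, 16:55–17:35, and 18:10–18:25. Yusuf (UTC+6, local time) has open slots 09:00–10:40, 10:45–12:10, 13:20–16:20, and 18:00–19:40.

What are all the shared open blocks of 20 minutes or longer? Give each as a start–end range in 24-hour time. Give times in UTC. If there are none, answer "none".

Priya → UTC: 11:30–12:00, 14:35–15:20.
Hiro → UTC: 11:40–14:05, 14:25–15:30, 16:55–17:35, 18:10–18:25.
Yusuf → UTC: 03:00–04:40, 04:45–06:10, 07:20–10:20, 12:00–13:40.
Priya ∩ Hiro: 11:40–12:00, 14:35–15:20.
Priya ∩ Hiro ∩ Yusuf: (none).
Windows ≥ 20 min: (none).

none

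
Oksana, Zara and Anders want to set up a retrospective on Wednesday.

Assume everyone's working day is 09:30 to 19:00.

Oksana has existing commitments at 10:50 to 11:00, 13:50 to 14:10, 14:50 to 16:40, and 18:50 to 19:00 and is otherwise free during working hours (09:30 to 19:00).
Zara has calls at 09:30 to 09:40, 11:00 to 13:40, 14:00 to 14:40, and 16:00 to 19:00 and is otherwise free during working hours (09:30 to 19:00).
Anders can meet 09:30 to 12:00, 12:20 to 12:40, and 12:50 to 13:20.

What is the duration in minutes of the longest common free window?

70 minutes

Oksana free within 09:30–19:00: 09:30–10:50, 11:00–13:50, 14:10–14:50, 16:40–18:50.
Zara free within 09:30–19:00: 09:40–11:00, 13:40–14:00, 14:40–16:00.
Oksana ∩ Zara: 09:40–10:50, 13:40–13:50, 14:40–14:50.
Oksana ∩ Zara ∩ Anders: 09:40–10:50.
Single common window of 70 minutes.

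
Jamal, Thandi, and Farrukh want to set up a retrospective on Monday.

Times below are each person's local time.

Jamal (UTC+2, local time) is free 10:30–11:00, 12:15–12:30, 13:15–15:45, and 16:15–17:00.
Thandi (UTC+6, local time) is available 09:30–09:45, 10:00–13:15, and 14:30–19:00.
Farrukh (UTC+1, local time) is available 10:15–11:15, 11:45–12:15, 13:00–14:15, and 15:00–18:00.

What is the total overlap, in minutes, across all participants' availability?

60 minutes

Jamal → UTC: 08:30–09:00, 10:15–10:30, 11:15–13:45, 14:15–15:00.
Thandi → UTC: 03:30–03:45, 04:00–07:15, 08:30–13:00.
Farrukh → UTC: 09:15–10:15, 10:45–11:15, 12:00–13:15, 14:00–17:00.
Jamal ∩ Thandi: 08:30–09:00, 10:15–10:30, 11:15–13:00.
Jamal ∩ Thandi ∩ Farrukh: 12:00–13:00.
Total common minutes: 60.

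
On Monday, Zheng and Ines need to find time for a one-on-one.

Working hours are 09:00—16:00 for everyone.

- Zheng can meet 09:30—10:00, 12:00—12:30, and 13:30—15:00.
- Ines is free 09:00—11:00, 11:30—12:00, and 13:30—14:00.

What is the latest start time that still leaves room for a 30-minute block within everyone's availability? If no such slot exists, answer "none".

13:30

Zheng ∩ Ines: 09:30–10:00, 13:30–14:00.
Windows ≥ 30 min: 09:30–10:00, 13:30–14:00.
Latest start in the last window 13:30–14:00 is 14:00 − 30 min = 13:30.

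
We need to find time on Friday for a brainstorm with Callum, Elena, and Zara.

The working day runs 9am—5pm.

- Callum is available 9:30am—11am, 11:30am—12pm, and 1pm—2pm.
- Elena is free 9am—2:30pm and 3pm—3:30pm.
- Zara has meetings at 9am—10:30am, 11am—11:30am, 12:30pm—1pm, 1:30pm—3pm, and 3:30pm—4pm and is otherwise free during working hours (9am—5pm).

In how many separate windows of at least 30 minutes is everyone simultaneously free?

Zara free within 09:00–17:00: 10:30–11:00, 11:30–12:30, 13:00–13:30, 15:00–15:30, 16:00–17:00.
Callum ∩ Elena: 09:30–11:00, 11:30–12:00, 13:00–14:00.
Callum ∩ Elena ∩ Zara: 10:30–11:00, 11:30–12:00, 13:00–13:30.
Windows ≥ 30 min: 10:30–11:00, 11:30–12:00, 13:00–13:30.
That's 3 windows.

3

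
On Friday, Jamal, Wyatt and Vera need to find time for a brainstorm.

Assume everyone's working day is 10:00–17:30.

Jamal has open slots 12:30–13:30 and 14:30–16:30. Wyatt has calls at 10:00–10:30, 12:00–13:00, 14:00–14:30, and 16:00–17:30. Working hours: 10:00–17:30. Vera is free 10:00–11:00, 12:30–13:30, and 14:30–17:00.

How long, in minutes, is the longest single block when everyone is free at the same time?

Wyatt free within 10:00–17:30: 10:30–12:00, 13:00–14:00, 14:30–16:00.
Jamal ∩ Wyatt: 13:00–13:30, 14:30–16:00.
Jamal ∩ Wyatt ∩ Vera: 13:00–13:30, 14:30–16:00.
Common window lengths: 30, 90 min; longest is 90.

90 minutes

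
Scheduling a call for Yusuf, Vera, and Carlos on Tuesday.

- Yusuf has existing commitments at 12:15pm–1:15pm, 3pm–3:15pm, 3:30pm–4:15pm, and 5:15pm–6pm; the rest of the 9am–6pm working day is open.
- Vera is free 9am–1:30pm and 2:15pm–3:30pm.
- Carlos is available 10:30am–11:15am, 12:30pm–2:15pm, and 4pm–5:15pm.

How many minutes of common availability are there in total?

60 minutes

Yusuf free within 09:00–18:00: 09:00–12:15, 13:15–15:00, 15:15–15:30, 16:15–17:15.
Yusuf ∩ Vera: 09:00–12:15, 13:15–13:30, 14:15–15:00, 15:15–15:30.
Yusuf ∩ Vera ∩ Carlos: 10:30–11:15, 13:15–13:30.
Total common minutes: 45 + 15 = 60.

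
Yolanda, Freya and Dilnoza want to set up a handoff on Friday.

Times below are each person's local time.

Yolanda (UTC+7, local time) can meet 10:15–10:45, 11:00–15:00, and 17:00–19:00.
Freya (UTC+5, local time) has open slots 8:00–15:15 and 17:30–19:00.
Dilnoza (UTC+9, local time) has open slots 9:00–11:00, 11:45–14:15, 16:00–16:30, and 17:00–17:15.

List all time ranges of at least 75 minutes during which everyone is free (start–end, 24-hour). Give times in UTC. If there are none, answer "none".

04:00–05:15

Yolanda → UTC: 03:15–03:45, 04:00–08:00, 10:00–12:00.
Freya → UTC: 03:00–10:15, 12:30–14:00.
Dilnoza → UTC: 00:00–02:00, 02:45–05:15, 07:00–07:30, 08:00–08:15.
Yolanda ∩ Freya: 03:15–03:45, 04:00–08:00, 10:00–10:15.
Yolanda ∩ Freya ∩ Dilnoza: 03:15–03:45, 04:00–05:15, 07:00–07:30.
Windows ≥ 75 min: 04:00–05:15.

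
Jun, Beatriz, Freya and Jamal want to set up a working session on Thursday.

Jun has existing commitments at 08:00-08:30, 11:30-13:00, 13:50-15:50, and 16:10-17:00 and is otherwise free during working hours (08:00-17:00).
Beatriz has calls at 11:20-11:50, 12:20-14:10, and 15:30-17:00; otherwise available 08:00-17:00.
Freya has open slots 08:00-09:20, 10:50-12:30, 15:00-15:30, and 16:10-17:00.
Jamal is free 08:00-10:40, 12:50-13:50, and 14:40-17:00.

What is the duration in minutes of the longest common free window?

50 minutes

Jun free within 08:00–17:00: 08:30–11:30, 13:00–13:50, 15:50–16:10.
Beatriz free within 08:00–17:00: 08:00–11:20, 11:50–12:20, 14:10–15:30.
Jun ∩ Beatriz: 08:30–11:20.
Jun ∩ Beatriz ∩ Freya: 08:30–09:20, 10:50–11:20.
Jun ∩ Beatriz ∩ Freya ∩ Jamal: 08:30–09:20.
Single common window of 50 minutes.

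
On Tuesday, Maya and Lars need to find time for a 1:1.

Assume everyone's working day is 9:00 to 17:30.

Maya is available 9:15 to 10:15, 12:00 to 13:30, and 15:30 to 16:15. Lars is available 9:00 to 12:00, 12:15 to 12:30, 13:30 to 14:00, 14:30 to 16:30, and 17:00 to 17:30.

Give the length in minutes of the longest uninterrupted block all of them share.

Maya ∩ Lars: 09:15–10:15, 12:15–12:30, 15:30–16:15.
Common window lengths: 60, 15, 45 min; longest is 60.

60 minutes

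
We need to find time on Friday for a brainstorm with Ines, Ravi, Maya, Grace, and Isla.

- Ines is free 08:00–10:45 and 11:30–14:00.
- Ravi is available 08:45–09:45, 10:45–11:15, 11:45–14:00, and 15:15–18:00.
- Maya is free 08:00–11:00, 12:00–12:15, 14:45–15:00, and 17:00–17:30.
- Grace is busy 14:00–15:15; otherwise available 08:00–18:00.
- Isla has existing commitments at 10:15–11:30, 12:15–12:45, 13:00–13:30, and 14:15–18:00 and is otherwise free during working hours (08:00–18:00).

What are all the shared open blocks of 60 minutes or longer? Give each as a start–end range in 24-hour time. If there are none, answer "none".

Grace free within 08:00–18:00: 08:00–14:00, 15:15–18:00.
Isla free within 08:00–18:00: 08:00–10:15, 11:30–12:15, 12:45–13:00, 13:30–14:15.
Ines ∩ Ravi: 08:45–09:45, 11:45–14:00.
Ines ∩ Ravi ∩ Maya: 08:45–09:45, 12:00–12:15.
Ines ∩ Ravi ∩ Maya ∩ Grace: 08:45–09:45, 12:00–12:15.
Ines ∩ Ravi ∩ Maya ∩ Grace ∩ Isla: 08:45–09:45, 12:00–12:15.
Windows ≥ 60 min: 08:45–09:45.

08:45–09:45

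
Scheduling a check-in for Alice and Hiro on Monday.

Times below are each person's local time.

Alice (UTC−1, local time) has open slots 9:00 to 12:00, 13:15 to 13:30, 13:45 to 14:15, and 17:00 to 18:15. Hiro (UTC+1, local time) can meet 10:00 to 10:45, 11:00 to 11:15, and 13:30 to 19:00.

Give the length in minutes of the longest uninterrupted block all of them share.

Alice → UTC: 10:00–13:00, 14:15–14:30, 14:45–15:15, 18:00–19:15.
Hiro → UTC: 09:00–09:45, 10:00–10:15, 12:30–18:00.
Alice ∩ Hiro: 10:00–10:15, 12:30–13:00, 14:15–14:30, 14:45–15:15.
Common window lengths: 15, 30, 15, 30 min; longest is 30.

30 minutes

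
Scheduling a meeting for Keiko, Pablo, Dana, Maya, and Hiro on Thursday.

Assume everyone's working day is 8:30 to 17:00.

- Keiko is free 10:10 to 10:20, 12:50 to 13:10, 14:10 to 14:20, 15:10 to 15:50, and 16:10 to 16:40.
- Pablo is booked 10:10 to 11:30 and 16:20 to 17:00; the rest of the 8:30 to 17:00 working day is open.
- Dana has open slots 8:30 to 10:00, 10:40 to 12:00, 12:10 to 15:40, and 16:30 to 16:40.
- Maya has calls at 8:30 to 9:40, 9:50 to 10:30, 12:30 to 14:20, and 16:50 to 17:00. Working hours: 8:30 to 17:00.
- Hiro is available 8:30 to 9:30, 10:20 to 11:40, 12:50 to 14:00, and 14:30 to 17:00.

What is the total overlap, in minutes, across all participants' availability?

Pablo free within 08:30–17:00: 08:30–10:10, 11:30–16:20.
Maya free within 08:30–17:00: 09:40–09:50, 10:30–12:30, 14:20–16:50.
Keiko ∩ Pablo: 12:50–13:10, 14:10–14:20, 15:10–15:50, 16:10–16:20.
Keiko ∩ Pablo ∩ Dana: 12:50–13:10, 14:10–14:20, 15:10–15:40.
Keiko ∩ Pablo ∩ Dana ∩ Maya: 15:10–15:40.
Keiko ∩ Pablo ∩ Dana ∩ Maya ∩ Hiro: 15:10–15:40.
Total common minutes: 30.

30 minutes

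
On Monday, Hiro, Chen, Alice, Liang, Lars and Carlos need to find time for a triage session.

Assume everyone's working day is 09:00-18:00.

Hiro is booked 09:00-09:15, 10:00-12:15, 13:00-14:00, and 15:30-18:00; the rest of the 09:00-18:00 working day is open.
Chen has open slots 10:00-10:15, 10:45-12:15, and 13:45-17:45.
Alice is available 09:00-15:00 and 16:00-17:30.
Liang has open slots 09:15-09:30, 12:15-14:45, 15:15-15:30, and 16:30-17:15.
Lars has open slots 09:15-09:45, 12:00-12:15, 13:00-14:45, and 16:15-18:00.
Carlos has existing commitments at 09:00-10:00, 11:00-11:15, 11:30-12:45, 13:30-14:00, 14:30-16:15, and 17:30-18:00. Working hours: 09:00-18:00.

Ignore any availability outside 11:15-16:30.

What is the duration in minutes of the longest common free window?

30 minutes

Hiro free within 09:00–18:00: 09:15–10:00, 12:15–13:00, 14:00–15:30.
Carlos free within 09:00–18:00: 10:00–11:00, 11:15–11:30, 12:45–13:30, 14:00–14:30, 16:15–17:30.
Hiro ∩ Chen: 14:00–15:30.
Hiro ∩ Chen ∩ Alice: 14:00–15:00.
Hiro ∩ Chen ∩ Alice ∩ Liang: 14:00–14:45.
Hiro ∩ Chen ∩ Alice ∩ Liang ∩ Lars: 14:00–14:45.
Hiro ∩ Chen ∩ Alice ∩ Liang ∩ Lars ∩ Carlos: 14:00–14:30.
Restricted to 11:15–16:30: 14:00–14:30.
Single common window of 30 minutes.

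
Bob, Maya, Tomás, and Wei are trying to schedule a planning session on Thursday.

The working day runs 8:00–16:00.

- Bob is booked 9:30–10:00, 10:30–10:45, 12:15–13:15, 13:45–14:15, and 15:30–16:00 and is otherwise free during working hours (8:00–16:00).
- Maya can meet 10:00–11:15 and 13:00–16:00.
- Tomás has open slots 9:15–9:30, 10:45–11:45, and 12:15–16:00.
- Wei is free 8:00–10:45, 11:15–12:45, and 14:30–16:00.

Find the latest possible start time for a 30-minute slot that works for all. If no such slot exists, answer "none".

Bob free within 08:00–16:00: 08:00–09:30, 10:00–10:30, 10:45–12:15, 13:15–13:45, 14:15–15:30.
Bob ∩ Maya: 10:00–10:30, 10:45–11:15, 13:15–13:45, 14:15–15:30.
Bob ∩ Maya ∩ Tomás: 10:45–11:15, 13:15–13:45, 14:15–15:30.
Bob ∩ Maya ∩ Tomás ∩ Wei: 14:30–15:30.
Windows ≥ 30 min: 14:30–15:30.
Latest start in the last window 14:30–15:30 is 15:30 − 30 min = 15:00.

15:00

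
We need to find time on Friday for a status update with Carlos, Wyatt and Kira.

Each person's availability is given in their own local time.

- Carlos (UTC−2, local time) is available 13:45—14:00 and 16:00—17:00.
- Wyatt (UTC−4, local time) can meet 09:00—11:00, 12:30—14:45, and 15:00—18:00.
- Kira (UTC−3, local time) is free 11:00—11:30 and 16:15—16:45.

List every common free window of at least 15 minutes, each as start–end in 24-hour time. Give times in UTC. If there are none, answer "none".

Carlos → UTC: 15:45–16:00, 18:00–19:00.
Wyatt → UTC: 13:00–15:00, 16:30–18:45, 19:00–22:00.
Kira → UTC: 14:00–14:30, 19:15–19:45.
Carlos ∩ Wyatt: 18:00–18:45.
Carlos ∩ Wyatt ∩ Kira: (none).
Windows ≥ 15 min: (none).

none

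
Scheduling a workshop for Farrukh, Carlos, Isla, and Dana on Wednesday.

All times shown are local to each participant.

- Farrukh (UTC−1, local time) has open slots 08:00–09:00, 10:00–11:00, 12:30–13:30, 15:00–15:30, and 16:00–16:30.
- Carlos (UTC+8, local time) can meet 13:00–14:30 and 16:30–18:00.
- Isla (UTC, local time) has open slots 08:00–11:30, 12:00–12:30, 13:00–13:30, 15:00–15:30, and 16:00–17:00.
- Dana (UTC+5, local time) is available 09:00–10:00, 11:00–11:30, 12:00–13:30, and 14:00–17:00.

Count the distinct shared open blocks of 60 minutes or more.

Farrukh → UTC: 09:00–10:00, 11:00–12:00, 13:30–14:30, 16:00–16:30, 17:00–17:30.
Carlos → UTC: 05:00–06:30, 08:30–10:00.
Isla → UTC: 08:00–11:30, 12:00–12:30, 13:00–13:30, 15:00–15:30, 16:00–17:00.
Dana → UTC: 04:00–05:00, 06:00–06:30, 07:00–08:30, 09:00–12:00.
Farrukh ∩ Carlos: 09:00–10:00.
Farrukh ∩ Carlos ∩ Isla: 09:00–10:00.
Farrukh ∩ Carlos ∩ Isla ∩ Dana: 09:00–10:00.
Windows ≥ 60 min: 09:00–10:00.
That's 1 window.

1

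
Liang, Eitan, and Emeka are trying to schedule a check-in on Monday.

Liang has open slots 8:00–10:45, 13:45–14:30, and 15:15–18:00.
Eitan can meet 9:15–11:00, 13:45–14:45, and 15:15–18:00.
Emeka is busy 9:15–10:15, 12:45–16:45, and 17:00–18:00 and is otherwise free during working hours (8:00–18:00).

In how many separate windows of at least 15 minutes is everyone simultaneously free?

Emeka free within 08:00–18:00: 08:00–09:15, 10:15–12:45, 16:45–17:00.
Liang ∩ Eitan: 09:15–10:45, 13:45–14:30, 15:15–18:00.
Liang ∩ Eitan ∩ Emeka: 10:15–10:45, 16:45–17:00.
Windows ≥ 15 min: 10:15–10:45, 16:45–17:00.
That's 2 windows.

2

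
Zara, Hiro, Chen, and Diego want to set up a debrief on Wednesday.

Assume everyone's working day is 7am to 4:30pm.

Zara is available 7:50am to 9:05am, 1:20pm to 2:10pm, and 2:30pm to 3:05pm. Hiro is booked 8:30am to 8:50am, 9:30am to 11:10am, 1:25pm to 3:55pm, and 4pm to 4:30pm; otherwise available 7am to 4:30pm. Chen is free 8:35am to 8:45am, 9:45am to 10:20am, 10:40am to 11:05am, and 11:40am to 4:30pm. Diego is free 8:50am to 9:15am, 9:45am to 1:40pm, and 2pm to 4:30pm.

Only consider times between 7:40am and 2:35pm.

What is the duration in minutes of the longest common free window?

Hiro free within 07:00–16:30: 07:00–08:30, 08:50–09:30, 11:10–13:25, 15:55–16:00.
Zara ∩ Hiro: 07:50–08:30, 08:50–09:05, 13:20–13:25.
Zara ∩ Hiro ∩ Chen: 13:20–13:25.
Zara ∩ Hiro ∩ Chen ∩ Diego: 13:20–13:25.
Restricted to 07:40–14:35: 13:20–13:25.
Single common window of 5 minutes.

5 minutes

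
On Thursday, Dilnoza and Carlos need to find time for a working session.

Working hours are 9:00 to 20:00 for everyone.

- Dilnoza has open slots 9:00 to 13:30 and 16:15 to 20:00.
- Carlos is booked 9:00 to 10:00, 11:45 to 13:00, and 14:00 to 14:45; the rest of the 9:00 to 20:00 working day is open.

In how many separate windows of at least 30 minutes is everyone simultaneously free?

Carlos free within 09:00–20:00: 10:00–11:45, 13:00–14:00, 14:45–20:00.
Dilnoza ∩ Carlos: 10:00–11:45, 13:00–13:30, 16:15–20:00.
Windows ≥ 30 min: 10:00–11:45, 13:00–13:30, 16:15–20:00.
That's 3 windows.

3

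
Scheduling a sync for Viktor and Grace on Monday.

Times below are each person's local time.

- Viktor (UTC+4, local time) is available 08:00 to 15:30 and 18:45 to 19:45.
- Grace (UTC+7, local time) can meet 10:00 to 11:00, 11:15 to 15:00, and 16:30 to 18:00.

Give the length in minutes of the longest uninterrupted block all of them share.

Viktor → UTC: 04:00–11:30, 14:45–15:45.
Grace → UTC: 03:00–04:00, 04:15–08:00, 09:30–11:00.
Viktor ∩ Grace: 04:15–08:00, 09:30–11:00.
Common window lengths: 225, 90 min; longest is 225.

225 minutes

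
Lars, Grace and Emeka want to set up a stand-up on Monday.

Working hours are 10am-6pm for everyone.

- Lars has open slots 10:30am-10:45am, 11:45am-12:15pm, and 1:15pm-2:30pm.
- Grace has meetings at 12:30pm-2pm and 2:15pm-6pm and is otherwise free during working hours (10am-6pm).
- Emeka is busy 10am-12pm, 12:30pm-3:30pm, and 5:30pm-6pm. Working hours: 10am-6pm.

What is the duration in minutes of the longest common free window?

Grace free within 10:00–18:00: 10:00–12:30, 14:00–14:15.
Emeka free within 10:00–18:00: 12:00–12:30, 15:30–17:30.
Lars ∩ Grace: 10:30–10:45, 11:45–12:15, 14:00–14:15.
Lars ∩ Grace ∩ Emeka: 12:00–12:15.
Single common window of 15 minutes.

15 minutes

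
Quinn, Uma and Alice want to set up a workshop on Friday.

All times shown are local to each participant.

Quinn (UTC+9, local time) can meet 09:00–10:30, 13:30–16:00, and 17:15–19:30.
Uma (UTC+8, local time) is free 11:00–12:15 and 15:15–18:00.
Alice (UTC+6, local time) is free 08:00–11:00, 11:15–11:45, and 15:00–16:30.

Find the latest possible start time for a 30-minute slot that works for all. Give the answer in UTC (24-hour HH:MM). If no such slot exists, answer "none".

09:30

Quinn → UTC: 00:00–01:30, 04:30–07:00, 08:15–10:30.
Uma → UTC: 03:00–04:15, 07:15–10:00.
Alice → UTC: 02:00–05:00, 05:15–05:45, 09:00–10:30.
Quinn ∩ Uma: 08:15–10:00.
Quinn ∩ Uma ∩ Alice: 09:00–10:00.
Windows ≥ 30 min: 09:00–10:00.
Latest start in the last window 09:00–10:00 is 10:00 − 30 min = 09:30.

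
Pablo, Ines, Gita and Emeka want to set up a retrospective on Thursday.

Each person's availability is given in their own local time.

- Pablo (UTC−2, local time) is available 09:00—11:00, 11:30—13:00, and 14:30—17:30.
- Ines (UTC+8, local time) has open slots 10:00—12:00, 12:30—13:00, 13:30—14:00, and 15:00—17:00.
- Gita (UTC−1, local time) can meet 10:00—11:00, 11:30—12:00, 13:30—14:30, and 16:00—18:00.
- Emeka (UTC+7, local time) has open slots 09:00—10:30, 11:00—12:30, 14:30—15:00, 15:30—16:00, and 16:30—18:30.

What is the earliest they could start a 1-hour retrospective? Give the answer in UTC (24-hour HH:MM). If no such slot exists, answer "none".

none

Pablo → UTC: 11:00–13:00, 13:30–15:00, 16:30–19:30.
Ines → UTC: 02:00–04:00, 04:30–05:00, 05:30–06:00, 07:00–09:00.
Gita → UTC: 11:00–12:00, 12:30–13:00, 14:30–15:30, 17:00–19:00.
Emeka → UTC: 02:00–03:30, 04:00–05:30, 07:30–08:00, 08:30–09:00, 09:30–11:30.
Pablo ∩ Ines: (none).
Pablo ∩ Ines ∩ Gita: (none).
Pablo ∩ Ines ∩ Gita ∩ Emeka: (none).
Windows ≥ 60 min: (none).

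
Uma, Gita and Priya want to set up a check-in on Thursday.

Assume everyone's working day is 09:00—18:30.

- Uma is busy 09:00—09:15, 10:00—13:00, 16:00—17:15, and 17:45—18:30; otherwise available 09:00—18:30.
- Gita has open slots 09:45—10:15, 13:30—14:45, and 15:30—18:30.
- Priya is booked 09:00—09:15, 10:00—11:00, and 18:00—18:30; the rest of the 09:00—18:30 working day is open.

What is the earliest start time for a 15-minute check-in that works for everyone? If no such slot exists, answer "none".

09:45

Uma free within 09:00–18:30: 09:15–10:00, 13:00–16:00, 17:15–17:45.
Priya free within 09:00–18:30: 09:15–10:00, 11:00–18:00.
Uma ∩ Gita: 09:45–10:00, 13:30–14:45, 15:30–16:00, 17:15–17:45.
Uma ∩ Gita ∩ Priya: 09:45–10:00, 13:30–14:45, 15:30–16:00, 17:15–17:45.
Windows ≥ 15 min: 09:45–10:00, 13:30–14:45, 15:30–16:00, 17:15–17:45.
Earliest such window starts at 09:45.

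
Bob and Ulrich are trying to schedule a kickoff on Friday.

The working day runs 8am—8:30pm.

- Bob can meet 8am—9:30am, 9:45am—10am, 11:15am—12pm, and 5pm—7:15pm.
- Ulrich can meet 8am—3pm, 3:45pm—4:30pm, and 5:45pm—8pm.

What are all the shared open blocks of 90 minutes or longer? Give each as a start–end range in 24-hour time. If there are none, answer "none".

08:00–09:30, 17:45–19:15

Bob ∩ Ulrich: 08:00–09:30, 09:45–10:00, 11:15–12:00, 17:45–19:15.
Windows ≥ 90 min: 08:00–09:30, 17:45–19:15.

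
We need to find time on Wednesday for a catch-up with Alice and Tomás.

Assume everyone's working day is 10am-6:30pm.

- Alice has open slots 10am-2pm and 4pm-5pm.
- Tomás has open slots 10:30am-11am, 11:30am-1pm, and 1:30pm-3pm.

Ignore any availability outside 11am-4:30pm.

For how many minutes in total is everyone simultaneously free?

120 minutes

Alice ∩ Tomás: 10:30–11:00, 11:30–13:00, 13:30–14:00.
Restricted to 11:00–16:30: 11:30–13:00, 13:30–14:00.
Total common minutes: 90 + 30 = 120.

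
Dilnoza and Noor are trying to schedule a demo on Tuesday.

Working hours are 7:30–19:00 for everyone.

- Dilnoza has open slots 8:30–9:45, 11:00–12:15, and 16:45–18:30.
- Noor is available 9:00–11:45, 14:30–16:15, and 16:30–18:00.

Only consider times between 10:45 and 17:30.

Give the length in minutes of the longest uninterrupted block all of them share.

45 minutes

Dilnoza ∩ Noor: 09:00–09:45, 11:00–11:45, 16:45–18:00.
Restricted to 10:45–17:30: 11:00–11:45, 16:45–17:30.
Common window lengths: 45, 45 min; longest is 45.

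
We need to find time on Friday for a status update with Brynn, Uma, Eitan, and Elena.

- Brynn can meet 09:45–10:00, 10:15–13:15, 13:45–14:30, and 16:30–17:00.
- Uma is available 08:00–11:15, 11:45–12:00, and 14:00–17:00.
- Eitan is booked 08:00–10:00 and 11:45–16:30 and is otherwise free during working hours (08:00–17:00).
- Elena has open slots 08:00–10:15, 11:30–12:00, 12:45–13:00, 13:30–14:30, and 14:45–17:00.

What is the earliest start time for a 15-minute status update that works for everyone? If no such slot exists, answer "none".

16:30

Eitan free within 08:00–17:00: 10:00–11:45, 16:30–17:00.
Brynn ∩ Uma: 09:45–10:00, 10:15–11:15, 11:45–12:00, 14:00–14:30, 16:30–17:00.
Brynn ∩ Uma ∩ Eitan: 10:15–11:15, 16:30–17:00.
Brynn ∩ Uma ∩ Eitan ∩ Elena: 16:30–17:00.
Windows ≥ 15 min: 16:30–17:00.
Earliest such window starts at 16:30.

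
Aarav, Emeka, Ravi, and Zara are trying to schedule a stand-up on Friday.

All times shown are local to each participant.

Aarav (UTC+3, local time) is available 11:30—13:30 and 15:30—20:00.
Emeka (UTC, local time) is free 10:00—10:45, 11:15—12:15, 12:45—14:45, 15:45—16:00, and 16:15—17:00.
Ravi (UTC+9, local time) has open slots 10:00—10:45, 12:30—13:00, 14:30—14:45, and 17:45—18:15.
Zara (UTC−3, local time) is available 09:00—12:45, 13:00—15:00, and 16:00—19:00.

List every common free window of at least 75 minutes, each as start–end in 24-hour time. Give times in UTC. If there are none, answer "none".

Aarav → UTC: 08:30–10:30, 12:30–17:00.
Emeka → UTC: 10:00–10:45, 11:15–12:15, 12:45–14:45, 15:45–16:00, 16:15–17:00.
Ravi → UTC: 01:00–01:45, 03:30–04:00, 05:30–05:45, 08:45–09:15.
Zara → UTC: 12:00–15:45, 16:00–18:00, 19:00–22:00.
Aarav ∩ Emeka: 10:00–10:30, 12:45–14:45, 15:45–16:00, 16:15–17:00.
Aarav ∩ Emeka ∩ Ravi: (none).
Aarav ∩ Emeka ∩ Ravi ∩ Zara: (none).
Windows ≥ 75 min: (none).

none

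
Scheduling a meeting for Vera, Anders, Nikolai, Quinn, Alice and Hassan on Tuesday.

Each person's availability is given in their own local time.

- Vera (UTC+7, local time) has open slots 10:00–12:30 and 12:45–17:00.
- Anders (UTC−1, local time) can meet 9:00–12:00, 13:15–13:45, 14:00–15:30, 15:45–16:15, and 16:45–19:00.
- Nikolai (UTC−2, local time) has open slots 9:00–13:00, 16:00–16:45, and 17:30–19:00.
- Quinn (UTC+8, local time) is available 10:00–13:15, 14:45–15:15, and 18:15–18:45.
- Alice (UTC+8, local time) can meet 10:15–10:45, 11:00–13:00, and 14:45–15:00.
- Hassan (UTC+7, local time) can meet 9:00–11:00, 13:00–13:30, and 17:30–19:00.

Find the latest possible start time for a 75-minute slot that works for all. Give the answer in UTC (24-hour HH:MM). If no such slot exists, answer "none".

Vera → UTC: 03:00–05:30, 05:45–10:00.
Anders → UTC: 10:00–13:00, 14:15–14:45, 15:00–16:30, 16:45–17:15, 17:45–20:00.
Nikolai → UTC: 11:00–15:00, 18:00–18:45, 19:30–21:00.
Quinn → UTC: 02:00–05:15, 06:45–07:15, 10:15–10:45.
Alice → UTC: 02:15–02:45, 03:00–05:00, 06:45–07:00.
Hassan → UTC: 02:00–04:00, 06:00–06:30, 10:30–12:00.
Vera ∩ Anders: (none).
Vera ∩ Anders ∩ Nikolai: (none).
Vera ∩ Anders ∩ Nikolai ∩ Quinn: (none).
Vera ∩ Anders ∩ Nikolai ∩ Quinn ∩ Alice: (none).
Vera ∩ Anders ∩ Nikolai ∩ Quinn ∩ Alice ∩ Hassan: (none).
Windows ≥ 75 min: (none).

none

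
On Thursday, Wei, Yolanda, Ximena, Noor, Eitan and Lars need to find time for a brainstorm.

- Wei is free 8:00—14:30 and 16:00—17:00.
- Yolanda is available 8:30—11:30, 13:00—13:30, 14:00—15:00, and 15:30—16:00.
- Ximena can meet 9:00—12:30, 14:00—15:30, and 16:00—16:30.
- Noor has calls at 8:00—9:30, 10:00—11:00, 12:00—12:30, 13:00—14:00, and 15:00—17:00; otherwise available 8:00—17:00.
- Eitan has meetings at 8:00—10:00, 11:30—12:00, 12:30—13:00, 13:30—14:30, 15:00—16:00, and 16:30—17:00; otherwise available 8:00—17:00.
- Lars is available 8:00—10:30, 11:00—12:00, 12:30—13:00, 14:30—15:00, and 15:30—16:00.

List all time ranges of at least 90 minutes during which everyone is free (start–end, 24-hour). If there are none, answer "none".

Noor free within 08:00–17:00: 09:30–10:00, 11:00–12:00, 12:30–13:00, 14:00–15:00.
Eitan free within 08:00–17:00: 10:00–11:30, 12:00–12:30, 13:00–13:30, 14:30–15:00, 16:00–16:30.
Wei ∩ Yolanda: 08:30–11:30, 13:00–13:30, 14:00–14:30.
Wei ∩ Yolanda ∩ Ximena: 09:00–11:30, 14:00–14:30.
Wei ∩ Yolanda ∩ Ximena ∩ Noor: 09:30–10:00, 11:00–11:30, 14:00–14:30.
Wei ∩ Yolanda ∩ Ximena ∩ Noor ∩ Eitan: 11:00–11:30.
Wei ∩ Yolanda ∩ Ximena ∩ Noor ∩ Eitan ∩ Lars: 11:00–11:30.
Windows ≥ 90 min: (none).

none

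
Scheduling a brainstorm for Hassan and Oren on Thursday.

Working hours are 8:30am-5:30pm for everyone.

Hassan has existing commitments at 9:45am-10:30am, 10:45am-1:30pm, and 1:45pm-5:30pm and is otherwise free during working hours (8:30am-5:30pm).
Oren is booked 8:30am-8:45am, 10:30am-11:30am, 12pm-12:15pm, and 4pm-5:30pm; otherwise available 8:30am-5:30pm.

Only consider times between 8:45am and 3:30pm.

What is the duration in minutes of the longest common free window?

60 minutes

Hassan free within 08:30–17:30: 08:30–09:45, 10:30–10:45, 13:30–13:45.
Oren free within 08:30–17:30: 08:45–10:30, 11:30–12:00, 12:15–16:00.
Hassan ∩ Oren: 08:45–09:45, 13:30–13:45.
Restricted to 08:45–15:30: 08:45–09:45, 13:30–13:45.
Common window lengths: 60, 15 min; longest is 60.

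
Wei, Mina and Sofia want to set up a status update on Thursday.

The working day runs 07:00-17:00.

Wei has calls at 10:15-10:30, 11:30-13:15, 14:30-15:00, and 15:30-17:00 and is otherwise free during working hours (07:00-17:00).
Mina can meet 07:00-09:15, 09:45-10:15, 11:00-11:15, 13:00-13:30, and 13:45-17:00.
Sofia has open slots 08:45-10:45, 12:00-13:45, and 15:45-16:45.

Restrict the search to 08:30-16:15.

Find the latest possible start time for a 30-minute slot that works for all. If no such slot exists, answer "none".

Wei free within 07:00–17:00: 07:00–10:15, 10:30–11:30, 13:15–14:30, 15:00–15:30.
Wei ∩ Mina: 07:00–09:15, 09:45–10:15, 11:00–11:15, 13:15–13:30, 13:45–14:30, 15:00–15:30.
Wei ∩ Mina ∩ Sofia: 08:45–09:15, 09:45–10:15, 13:15–13:30.
Restricted to 08:30–16:15: 08:45–09:15, 09:45–10:15, 13:15–13:30.
Windows ≥ 30 min: 08:45–09:15, 09:45–10:15.
Latest start in the last window 09:45–10:15 is 10:15 − 30 min = 09:45.

09:45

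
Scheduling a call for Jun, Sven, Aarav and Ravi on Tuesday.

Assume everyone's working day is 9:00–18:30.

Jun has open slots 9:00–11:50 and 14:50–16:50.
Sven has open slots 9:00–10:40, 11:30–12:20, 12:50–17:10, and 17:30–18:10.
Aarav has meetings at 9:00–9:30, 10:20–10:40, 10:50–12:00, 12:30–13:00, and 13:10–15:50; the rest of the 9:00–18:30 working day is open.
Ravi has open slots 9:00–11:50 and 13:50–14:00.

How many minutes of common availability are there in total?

50 minutes

Aarav free within 09:00–18:30: 09:30–10:20, 10:40–10:50, 12:00–12:30, 13:00–13:10, 15:50–18:30.
Jun ∩ Sven: 09:00–10:40, 11:30–11:50, 14:50–16:50.
Jun ∩ Sven ∩ Aarav: 09:30–10:20, 15:50–16:50.
Jun ∩ Sven ∩ Aarav ∩ Ravi: 09:30–10:20.
Total common minutes: 50.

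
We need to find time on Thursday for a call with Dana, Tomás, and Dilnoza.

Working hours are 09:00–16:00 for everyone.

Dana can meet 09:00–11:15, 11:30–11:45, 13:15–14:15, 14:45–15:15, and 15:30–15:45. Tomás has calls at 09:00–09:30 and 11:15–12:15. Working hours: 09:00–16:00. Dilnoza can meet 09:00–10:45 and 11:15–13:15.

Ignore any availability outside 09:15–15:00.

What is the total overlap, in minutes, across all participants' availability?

75 minutes

Tomás free within 09:00–16:00: 09:30–11:15, 12:15–16:00.
Dana ∩ Tomás: 09:30–11:15, 13:15–14:15, 14:45–15:15, 15:30–15:45.
Dana ∩ Tomás ∩ Dilnoza: 09:30–10:45.
Restricted to 09:15–15:00: 09:30–10:45.
Total common minutes: 75.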